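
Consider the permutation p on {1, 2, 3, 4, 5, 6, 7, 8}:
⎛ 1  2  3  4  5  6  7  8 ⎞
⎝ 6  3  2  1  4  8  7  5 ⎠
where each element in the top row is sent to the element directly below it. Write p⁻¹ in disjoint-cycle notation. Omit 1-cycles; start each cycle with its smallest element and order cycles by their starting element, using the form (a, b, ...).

(1, 4, 5, 8, 6)(2, 3)

The cycle decomposition of p is (1, 6, 8, 5, 4)(2, 3).
Reversing each cycle (and rotating so the smallest element leads) gives p⁻¹ = (1, 4, 5, 8, 6)(2, 3).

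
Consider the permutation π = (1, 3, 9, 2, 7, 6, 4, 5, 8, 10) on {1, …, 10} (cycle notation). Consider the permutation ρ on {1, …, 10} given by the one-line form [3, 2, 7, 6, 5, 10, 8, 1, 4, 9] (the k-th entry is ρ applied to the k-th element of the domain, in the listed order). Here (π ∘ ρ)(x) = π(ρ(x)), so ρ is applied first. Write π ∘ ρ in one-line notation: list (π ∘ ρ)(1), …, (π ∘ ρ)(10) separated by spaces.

9 7 6 4 8 1 10 3 5 2

Chase each element through ρ then π: 1 → 3 → 9; 2 → 2 → 7; 3 → 7 → 6; 4 → 6 → 4; 5 → 5 → 8; 6 → 10 → 1; 7 → 8 → 10; 8 → 1 → 3; 9 → 4 → 5; 10 → 9 → 2.
So π ∘ ρ in one-line form is 9 7 6 4 8 1 10 3 5 2.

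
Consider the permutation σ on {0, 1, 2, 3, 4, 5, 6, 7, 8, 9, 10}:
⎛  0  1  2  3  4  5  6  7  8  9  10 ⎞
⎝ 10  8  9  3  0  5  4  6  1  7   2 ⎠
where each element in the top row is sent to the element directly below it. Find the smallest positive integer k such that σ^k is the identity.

14

Writing σ as disjoint cycles, the cycle lengths are 7, 2, 1, 1.
The order of σ is the least common multiple of its cycle lengths: lcm(7, 2) = 14.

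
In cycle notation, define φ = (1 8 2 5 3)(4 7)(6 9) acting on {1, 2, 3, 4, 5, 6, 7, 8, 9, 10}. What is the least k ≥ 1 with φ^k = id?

10

The cycle type of φ is (5, 2, 2, 1).
Since disjoint cycles commute, ord(φ) = lcm(5, 2, 2) = 10.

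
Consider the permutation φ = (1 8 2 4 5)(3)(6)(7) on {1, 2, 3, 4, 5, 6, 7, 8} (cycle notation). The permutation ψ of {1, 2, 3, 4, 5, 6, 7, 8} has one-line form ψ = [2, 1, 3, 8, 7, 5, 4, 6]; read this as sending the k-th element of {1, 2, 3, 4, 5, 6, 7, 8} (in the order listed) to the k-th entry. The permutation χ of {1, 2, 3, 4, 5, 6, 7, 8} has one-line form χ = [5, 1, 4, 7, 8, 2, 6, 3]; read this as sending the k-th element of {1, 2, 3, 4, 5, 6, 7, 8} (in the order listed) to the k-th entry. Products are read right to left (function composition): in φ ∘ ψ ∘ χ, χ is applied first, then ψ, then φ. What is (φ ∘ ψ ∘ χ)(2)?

4

Chase 2: χ(2) = 1; ψ(1) = 2; φ(2) = 4. Hence (φ ∘ ψ ∘ χ)(2) = 4.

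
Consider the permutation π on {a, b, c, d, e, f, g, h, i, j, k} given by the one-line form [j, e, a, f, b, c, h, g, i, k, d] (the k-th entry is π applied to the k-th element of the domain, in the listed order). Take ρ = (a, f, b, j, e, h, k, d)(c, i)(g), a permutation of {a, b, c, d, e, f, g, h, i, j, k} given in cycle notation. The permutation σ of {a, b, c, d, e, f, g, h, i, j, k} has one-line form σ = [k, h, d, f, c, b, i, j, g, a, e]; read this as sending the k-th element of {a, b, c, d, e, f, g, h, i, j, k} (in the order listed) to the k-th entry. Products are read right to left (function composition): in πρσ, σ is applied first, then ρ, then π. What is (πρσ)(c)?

j

(πρσ)(c) = π(ρ(σ(c))). σ(c) = d, then ρ(d) = a, then π(a) = j, so the result is j.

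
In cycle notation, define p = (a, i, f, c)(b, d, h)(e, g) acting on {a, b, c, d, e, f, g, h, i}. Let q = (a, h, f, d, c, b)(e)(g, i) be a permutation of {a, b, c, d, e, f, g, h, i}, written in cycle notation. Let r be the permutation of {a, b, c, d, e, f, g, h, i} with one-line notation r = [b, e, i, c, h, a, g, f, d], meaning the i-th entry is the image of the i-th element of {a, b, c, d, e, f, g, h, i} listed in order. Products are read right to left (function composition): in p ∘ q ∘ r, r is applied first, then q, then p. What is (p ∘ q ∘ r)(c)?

(p ∘ q ∘ r)(c) = p(q(r(c))). r(c) = i, then q(i) = g, then p(g) = e, so the result is e.

e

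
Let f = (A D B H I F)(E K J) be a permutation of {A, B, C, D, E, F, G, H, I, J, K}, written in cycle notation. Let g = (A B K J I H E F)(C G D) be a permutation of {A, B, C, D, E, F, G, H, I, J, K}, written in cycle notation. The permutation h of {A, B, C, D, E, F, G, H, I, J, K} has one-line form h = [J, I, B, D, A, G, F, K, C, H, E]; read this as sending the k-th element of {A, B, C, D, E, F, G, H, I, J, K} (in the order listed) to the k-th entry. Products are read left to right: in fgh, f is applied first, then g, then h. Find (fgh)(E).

H

(fgh)(E) = h(g(f(E))). f(E) = K, then g(K) = J, then h(J) = H, so the result is H.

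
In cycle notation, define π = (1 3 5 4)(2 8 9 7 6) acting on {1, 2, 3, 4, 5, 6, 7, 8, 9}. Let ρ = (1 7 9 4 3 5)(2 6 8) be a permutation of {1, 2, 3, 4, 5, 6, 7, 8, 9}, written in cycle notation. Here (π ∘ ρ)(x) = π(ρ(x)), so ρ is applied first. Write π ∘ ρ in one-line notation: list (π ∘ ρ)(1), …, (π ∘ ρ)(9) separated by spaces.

(π ∘ ρ)(x) = π(ρ(x)). Computing each image: π(ρ(1)) = π(7) = 6, π(ρ(2)) = π(6) = 2, π(ρ(3)) = π(5) = 4, π(ρ(4)) = π(3) = 5, π(ρ(5)) = π(1) = 3, π(ρ(6)) = π(8) = 9, π(ρ(7)) = π(9) = 7, π(ρ(8)) = π(2) = 8, π(ρ(9)) = π(4) = 1.
Hence π ∘ ρ = [6 2 4 5 3 9 7 8 1].

6 2 4 5 3 9 7 8 1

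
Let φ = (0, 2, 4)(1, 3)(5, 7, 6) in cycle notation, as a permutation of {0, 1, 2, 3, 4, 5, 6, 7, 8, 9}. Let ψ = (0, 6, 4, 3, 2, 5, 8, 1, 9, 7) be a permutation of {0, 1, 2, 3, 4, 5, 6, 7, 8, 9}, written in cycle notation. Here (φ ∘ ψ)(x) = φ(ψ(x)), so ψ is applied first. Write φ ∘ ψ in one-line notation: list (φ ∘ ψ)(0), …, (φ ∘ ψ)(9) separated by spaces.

5 9 7 4 1 8 0 2 3 6

(φ ∘ ψ)(x) = φ(ψ(x)). Computing each image: φ(ψ(0)) = φ(6) = 5, φ(ψ(1)) = φ(9) = 9, φ(ψ(2)) = φ(5) = 7, φ(ψ(3)) = φ(2) = 4, φ(ψ(4)) = φ(3) = 1, φ(ψ(5)) = φ(8) = 8, φ(ψ(6)) = φ(4) = 0, φ(ψ(7)) = φ(0) = 2, φ(ψ(8)) = φ(1) = 3, φ(ψ(9)) = φ(7) = 6.
Hence φ ∘ ψ = [5 9 7 4 1 8 0 2 3 6].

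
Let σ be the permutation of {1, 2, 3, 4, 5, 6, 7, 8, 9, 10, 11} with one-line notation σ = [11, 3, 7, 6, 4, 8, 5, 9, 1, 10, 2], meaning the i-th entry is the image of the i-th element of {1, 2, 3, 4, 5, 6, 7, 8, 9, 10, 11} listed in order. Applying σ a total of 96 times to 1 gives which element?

4

Tracing 1 → 11 → … returns to 1 after 10 steps, so 1 lies in a 10-cycle (1 11 2 3 7 5 4 6 8 9).
Powers repeat with period 10 on this cycle, and 96 mod 10 = 6, so σ^96(1) = σ^6(1).
Advancing 6 steps from 1: 1 → 11 → 2 → 3 → 7 → 5 → 4.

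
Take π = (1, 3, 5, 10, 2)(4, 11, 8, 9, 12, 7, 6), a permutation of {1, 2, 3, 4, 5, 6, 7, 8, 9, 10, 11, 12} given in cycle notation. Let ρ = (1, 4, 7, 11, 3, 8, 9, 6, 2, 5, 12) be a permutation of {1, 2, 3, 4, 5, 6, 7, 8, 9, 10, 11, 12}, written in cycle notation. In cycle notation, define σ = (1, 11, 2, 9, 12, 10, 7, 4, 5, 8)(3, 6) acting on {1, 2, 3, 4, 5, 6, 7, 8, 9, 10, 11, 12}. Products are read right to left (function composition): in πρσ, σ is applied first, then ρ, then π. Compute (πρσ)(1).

5

(πρσ)(1) = π(ρ(σ(1))). σ(1) = 11, then ρ(11) = 3, then π(3) = 5, so the result is 5.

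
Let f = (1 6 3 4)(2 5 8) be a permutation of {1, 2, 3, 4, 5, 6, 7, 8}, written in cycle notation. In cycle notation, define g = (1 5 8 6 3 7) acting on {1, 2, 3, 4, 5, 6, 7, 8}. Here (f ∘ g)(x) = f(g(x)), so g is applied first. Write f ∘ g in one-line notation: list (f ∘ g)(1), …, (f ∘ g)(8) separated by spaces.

(f ∘ g)(x) = f(g(x)). Computing each image: f(g(1)) = f(5) = 8, f(g(2)) = f(2) = 5, f(g(3)) = f(7) = 7, f(g(4)) = f(4) = 1, f(g(5)) = f(8) = 2, f(g(6)) = f(3) = 4, f(g(7)) = f(1) = 6, f(g(8)) = f(6) = 3.
Hence f ∘ g = [8 5 7 1 2 4 6 3].

8 5 7 1 2 4 6 3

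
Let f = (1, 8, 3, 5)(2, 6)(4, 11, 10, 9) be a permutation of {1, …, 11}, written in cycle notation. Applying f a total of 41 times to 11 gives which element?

11 lies in the 4-cycle (4, 11, 10, 9).
On a 4-cycle, f^4 is the identity, so f^41 = f^1 there (41 ≡ 1 mod 4).
Advancing 1 step from 11: 11 → 10.

10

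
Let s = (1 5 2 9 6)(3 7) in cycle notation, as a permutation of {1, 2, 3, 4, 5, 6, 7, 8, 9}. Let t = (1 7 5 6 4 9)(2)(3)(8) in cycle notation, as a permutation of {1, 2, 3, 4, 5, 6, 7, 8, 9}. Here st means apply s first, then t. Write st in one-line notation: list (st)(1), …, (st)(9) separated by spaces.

For each element, apply s then t: 1 → 5 → 6; 2 → 9 → 1; 3 → 7 → 5; 4 → 4 → 9; 5 → 2 → 2; 6 → 1 → 7; 7 → 3 → 3; 8 → 8 → 8; 9 → 6 → 4.
Collecting the images, st = [6 1 5 9 2 7 3 8 4].

6 1 5 9 2 7 3 8 4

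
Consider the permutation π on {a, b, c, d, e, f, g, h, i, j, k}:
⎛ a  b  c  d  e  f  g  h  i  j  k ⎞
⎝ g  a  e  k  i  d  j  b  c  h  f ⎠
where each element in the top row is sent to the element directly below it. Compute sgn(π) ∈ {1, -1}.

In disjoint-cycle form the cycle lengths are 5, 3, 3.
A cycle is odd iff its length is even; π has 0 even-length cycles, so sgn(π) = (−1)^0 and π is even.

1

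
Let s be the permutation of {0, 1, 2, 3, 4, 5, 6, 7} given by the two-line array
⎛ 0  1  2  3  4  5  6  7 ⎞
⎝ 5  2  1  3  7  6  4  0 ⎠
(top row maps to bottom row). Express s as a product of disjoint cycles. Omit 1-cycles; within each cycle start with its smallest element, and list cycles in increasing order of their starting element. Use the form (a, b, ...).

(0, 5, 6, 4, 7)(1, 2)

Start at 0 and follow images: 0 → 5 → 6 → 4 → 7 → 0, giving the cycle (0, 5, 6, 4, 7).
Continuing from each remaining unvisited element yields (0, 5, 6, 4, 7)(1, 2).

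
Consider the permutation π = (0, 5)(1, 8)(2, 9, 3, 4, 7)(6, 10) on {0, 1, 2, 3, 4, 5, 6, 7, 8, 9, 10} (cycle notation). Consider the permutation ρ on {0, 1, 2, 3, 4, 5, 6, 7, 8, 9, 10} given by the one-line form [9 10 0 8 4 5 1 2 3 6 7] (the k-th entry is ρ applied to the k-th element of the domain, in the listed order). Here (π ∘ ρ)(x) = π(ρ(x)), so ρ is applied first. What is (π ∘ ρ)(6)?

8

First apply ρ: ρ(6) = 1, then π(1) = 8. Thus (π ∘ ρ)(6) = 8.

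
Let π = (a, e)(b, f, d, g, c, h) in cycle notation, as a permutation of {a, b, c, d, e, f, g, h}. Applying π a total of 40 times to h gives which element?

g

h lies in the 6-cycle (b, f, d, g, c, h).
On a 6-cycle, π^6 is the identity, so π^40 = π^4 there (40 ≡ 4 mod 6).
Advancing 4 steps from h: h → b → f → d → g.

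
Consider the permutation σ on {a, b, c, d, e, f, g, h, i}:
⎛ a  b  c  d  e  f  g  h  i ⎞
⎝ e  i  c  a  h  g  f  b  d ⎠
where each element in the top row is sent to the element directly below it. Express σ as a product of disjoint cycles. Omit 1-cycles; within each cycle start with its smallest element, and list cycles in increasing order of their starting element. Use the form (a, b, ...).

(a, e, h, b, i, d)(f, g)

From a: a → e → h → b → i → d → a, closing the cycle (a, e, h, b, i, d).
Continuing from each remaining unvisited element yields (a, e, h, b, i, d)(f, g).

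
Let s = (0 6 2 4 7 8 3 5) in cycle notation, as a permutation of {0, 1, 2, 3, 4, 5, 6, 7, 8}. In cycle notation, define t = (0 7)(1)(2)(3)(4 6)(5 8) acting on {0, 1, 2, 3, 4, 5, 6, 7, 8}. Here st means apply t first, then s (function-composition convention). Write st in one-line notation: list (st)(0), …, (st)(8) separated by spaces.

8 1 4 5 2 3 7 6 0

Chase each element through t then s: 0 → 7 → 8; 1 → 1 → 1; 2 → 2 → 4; 3 → 3 → 5; 4 → 6 → 2; 5 → 8 → 3; 6 → 4 → 7; 7 → 0 → 6; 8 → 5 → 0.
So st in one-line form is 8 1 4 5 2 3 7 6 0.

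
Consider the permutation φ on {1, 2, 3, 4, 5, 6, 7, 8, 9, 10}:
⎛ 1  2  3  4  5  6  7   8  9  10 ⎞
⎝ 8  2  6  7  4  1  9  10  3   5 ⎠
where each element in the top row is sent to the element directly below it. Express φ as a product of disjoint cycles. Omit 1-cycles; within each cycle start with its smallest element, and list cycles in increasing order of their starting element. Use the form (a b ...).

(1 8 10 5 4 7 9 3 6)

Iterating φ from 1 gives 1 → 8 → 10 → 5 → 4 → 7 → 9 → 3 → 6 → 1; that is the 9-cycle (1 8 10 5 4 7 9 3 6).
Repeating from the next unused element and collecting all non-trivial cycles gives (1 8 10 5 4 7 9 3 6).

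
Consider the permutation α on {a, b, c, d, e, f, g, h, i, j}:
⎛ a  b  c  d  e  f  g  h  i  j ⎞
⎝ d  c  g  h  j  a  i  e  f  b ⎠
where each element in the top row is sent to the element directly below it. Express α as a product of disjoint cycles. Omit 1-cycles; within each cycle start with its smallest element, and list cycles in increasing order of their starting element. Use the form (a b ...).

Iterating α from a gives a → d → h → e → j → b → c → g → i → f → a; that is the 10-cycle (a d h e j b c g i f).
Repeating from the next unused element and collecting all non-trivial cycles gives (a d h e j b c g i f).

(a d h e j b c g i f)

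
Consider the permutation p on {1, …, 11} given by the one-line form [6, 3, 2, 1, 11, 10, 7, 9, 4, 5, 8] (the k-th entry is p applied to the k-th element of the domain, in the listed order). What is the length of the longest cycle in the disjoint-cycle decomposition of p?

8

Decomposing into disjoint cycles gives (1, 6, 10, 5, 11, 8, 9, 4)(2, 3); the longest has length 8.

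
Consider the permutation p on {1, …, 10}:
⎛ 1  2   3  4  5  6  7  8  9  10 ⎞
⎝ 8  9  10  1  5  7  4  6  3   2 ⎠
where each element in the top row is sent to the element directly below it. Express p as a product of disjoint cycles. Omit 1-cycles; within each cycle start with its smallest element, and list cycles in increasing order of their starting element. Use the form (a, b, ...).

Start at 1 and follow images: 1 → 8 → 6 → 7 → 4 → 1, giving the cycle (1, 8, 6, 7, 4).
Continuing from each remaining unvisited element yields (1, 8, 6, 7, 4)(2, 9, 3, 10).

(1, 8, 6, 7, 4)(2, 9, 3, 10)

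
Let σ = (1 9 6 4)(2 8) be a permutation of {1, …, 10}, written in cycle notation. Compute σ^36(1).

1 lies in the 4-cycle (1 9 6 4).
Powers repeat with period 4 on this cycle, and 36 mod 4 = 0, so σ^36(1) = σ^0(1).
So σ^36(1) = 1.

1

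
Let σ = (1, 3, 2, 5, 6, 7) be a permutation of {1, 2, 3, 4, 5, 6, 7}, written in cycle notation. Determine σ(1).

3

In the cycle (1, 3, 2, 5, 6, 7), 1 is followed by 3, so σ(1) = 3.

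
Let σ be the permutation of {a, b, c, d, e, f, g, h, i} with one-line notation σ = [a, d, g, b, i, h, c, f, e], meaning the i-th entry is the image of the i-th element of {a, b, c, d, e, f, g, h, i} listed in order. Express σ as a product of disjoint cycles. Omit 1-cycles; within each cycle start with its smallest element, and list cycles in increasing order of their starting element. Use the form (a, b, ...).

Start at b and follow images: b → d → b, giving the cycle (b, d).
Repeating from the next unused element and collecting all non-trivial cycles gives (b, d)(c, g)(e, i)(f, h).

(b, d)(c, g)(e, i)(f, h)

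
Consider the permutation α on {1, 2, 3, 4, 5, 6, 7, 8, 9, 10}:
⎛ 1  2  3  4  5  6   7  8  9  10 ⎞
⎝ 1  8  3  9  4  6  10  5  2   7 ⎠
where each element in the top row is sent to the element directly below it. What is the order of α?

10

The disjoint-cycle form of α has cycle lengths 5, 2, 1, 1, 1.
The order of α is the least common multiple of its cycle lengths: lcm(5, 2) = 10.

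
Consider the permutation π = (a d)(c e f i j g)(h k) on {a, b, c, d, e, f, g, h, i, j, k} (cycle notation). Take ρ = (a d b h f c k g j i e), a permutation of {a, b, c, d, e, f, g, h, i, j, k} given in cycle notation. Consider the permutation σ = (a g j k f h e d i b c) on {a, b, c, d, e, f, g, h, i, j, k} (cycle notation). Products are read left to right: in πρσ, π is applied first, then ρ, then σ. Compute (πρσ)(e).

Chase e: π(e) = f; ρ(f) = c; σ(c) = a. Hence (πρσ)(e) = a.

a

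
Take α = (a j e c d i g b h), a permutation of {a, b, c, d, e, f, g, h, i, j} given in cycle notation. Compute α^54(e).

e lies in the 9-cycle (a j e c d i g b h).
Since the cycle has length 9, α^54 acts on it the same as α^0 (54 mod 9 = 0).
So α^54(e) = e.

e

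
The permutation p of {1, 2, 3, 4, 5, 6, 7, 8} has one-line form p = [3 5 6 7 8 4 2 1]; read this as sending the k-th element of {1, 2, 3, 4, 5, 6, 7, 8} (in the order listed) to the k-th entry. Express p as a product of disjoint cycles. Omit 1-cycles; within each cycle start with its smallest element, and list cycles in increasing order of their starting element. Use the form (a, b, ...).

(1, 3, 6, 4, 7, 2, 5, 8)

From 1: 1 → 3 → 6 → 4 → 7 → 2 → 5 → 8 → 1, closing the cycle (1, 3, 6, 4, 7, 2, 5, 8).
Repeating from the next unused element and collecting all non-trivial cycles gives (1, 3, 6, 4, 7, 2, 5, 8).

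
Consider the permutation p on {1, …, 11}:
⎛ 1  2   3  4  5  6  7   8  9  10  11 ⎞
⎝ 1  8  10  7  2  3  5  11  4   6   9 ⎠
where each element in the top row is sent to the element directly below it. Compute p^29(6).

Tracing 6 → 3 → … returns to 6 after 3 steps, so 6 lies in a 3-cycle (3, 10, 6).
Since the cycle has length 3, p^29 acts on it the same as p^2 (29 mod 3 = 2).
Advancing 2 steps from 6: 6 → 3 → 10.

10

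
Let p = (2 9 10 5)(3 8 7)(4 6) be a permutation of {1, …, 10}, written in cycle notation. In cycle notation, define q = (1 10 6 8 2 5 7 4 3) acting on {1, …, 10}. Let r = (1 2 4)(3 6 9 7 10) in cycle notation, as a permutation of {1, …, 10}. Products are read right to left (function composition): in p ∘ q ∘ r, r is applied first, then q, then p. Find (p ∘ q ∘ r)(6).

Chase 6: r(6) = 9; q(9) = 9; p(9) = 10. Hence (p ∘ q ∘ r)(6) = 10.

10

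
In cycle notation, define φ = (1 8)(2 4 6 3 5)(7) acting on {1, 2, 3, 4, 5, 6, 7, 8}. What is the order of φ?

10

The cycle type of φ is (5, 2, 1).
The order of φ is the least common multiple of its cycle lengths: lcm(5, 2) = 10.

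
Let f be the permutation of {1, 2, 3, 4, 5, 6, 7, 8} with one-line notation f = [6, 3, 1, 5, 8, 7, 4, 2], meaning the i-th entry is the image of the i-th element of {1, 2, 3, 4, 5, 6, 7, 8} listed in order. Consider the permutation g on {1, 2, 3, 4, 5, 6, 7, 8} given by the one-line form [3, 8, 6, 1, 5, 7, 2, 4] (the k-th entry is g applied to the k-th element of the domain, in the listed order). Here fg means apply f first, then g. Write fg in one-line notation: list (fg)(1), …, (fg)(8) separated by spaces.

7 6 3 5 4 2 1 8

Chase each element through f then g: 1 → 6 → 7; 2 → 3 → 6; 3 → 1 → 3; 4 → 5 → 5; 5 → 8 → 4; 6 → 7 → 2; 7 → 4 → 1; 8 → 2 → 8.
So fg in one-line form is 7 6 3 5 4 2 1 8.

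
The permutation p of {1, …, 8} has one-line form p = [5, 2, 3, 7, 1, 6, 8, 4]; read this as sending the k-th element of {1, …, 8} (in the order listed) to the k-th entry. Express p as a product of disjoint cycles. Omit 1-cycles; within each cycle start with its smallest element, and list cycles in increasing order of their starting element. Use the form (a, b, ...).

Start at 1 and follow images: 1 → 5 → 1, giving the cycle (1, 5).
Repeating from the next unused element and collecting all non-trivial cycles gives (1, 5)(4, 7, 8).

(1, 5)(4, 7, 8)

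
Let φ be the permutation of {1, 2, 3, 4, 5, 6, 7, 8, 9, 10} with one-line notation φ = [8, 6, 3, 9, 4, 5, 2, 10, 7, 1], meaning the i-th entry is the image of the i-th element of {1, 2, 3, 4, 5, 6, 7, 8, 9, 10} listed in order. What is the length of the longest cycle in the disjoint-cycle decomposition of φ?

6

Decomposing into disjoint cycles gives (1, 8, 10)(2, 6, 5, 4, 9, 7); the longest has length 6.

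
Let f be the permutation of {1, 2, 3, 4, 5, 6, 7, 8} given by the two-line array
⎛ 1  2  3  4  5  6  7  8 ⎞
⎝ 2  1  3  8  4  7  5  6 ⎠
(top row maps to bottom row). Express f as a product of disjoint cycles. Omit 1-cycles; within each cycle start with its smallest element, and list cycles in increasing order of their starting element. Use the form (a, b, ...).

Iterating f from 1 gives 1 → 2 → 1; that is the 2-cycle (1, 2).
Repeating from the next unused element and collecting all non-trivial cycles gives (1, 2)(4, 8, 6, 7, 5).

(1, 2)(4, 8, 6, 7, 5)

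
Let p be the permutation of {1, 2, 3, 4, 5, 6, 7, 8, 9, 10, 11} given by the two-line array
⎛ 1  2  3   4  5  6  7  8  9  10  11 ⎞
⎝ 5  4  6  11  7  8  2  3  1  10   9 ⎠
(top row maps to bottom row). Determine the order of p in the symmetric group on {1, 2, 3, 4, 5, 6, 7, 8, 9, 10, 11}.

21

The disjoint-cycle form of p has cycle lengths 7, 3, 1.
The order is lcm(7, 3) = 21.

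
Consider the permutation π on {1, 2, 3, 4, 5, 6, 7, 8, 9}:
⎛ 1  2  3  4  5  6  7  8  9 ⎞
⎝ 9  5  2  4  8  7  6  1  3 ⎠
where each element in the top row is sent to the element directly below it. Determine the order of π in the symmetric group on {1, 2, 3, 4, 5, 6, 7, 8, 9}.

Writing π as disjoint cycles, the cycle lengths are 6, 2, 1.
The order is lcm(6, 2) = 6.

6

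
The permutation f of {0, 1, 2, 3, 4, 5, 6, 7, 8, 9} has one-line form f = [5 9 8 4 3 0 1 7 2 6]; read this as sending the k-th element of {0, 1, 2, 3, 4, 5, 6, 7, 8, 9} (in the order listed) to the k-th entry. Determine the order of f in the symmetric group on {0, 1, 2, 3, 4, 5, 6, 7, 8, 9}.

Decomposing into disjoint cycles gives cycle lengths 3, 2, 2, 2, 1.
Since disjoint cycles commute, ord(f) = lcm(3, 2, 2, 2) = 6.

6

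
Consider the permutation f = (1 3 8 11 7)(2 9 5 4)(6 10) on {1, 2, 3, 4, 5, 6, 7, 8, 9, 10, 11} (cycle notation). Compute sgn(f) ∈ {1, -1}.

The cycle lengths are 5, 4, 2.
A cycle is odd iff its length is even; f has 2 even-length cycles, so sgn(f) = (−1)^2 and f is even.

1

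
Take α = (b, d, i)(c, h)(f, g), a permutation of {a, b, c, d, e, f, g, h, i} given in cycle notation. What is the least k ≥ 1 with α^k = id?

6

The cycle type of α is (3, 2, 2, 1, 1).
Since disjoint cycles commute, ord(α) = lcm(3, 2, 2) = 6.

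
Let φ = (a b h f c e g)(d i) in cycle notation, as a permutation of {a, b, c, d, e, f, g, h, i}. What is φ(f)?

c

f appears in (a b h f c e g); the next entry (wrapping around) is c.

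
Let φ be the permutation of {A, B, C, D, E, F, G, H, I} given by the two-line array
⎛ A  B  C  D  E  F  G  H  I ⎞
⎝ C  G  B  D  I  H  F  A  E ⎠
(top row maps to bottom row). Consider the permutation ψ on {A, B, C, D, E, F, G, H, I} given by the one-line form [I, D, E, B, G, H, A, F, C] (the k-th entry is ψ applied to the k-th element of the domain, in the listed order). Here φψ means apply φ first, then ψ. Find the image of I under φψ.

G

φ(I) = E, then ψ(E) = G; composing gives (φψ)(I) = G.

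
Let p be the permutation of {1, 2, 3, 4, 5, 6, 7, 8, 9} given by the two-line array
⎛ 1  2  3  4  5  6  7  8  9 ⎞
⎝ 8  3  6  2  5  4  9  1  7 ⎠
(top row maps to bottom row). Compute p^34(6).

Tracing 6 → 4 → … returns to 6 after 4 steps, so 6 lies in a 4-cycle (2 3 6 4).
Powers repeat with period 4 on this cycle, and 34 mod 4 = 2, so p^34(6) = p^2(6).
Advancing 2 steps from 6: 6 → 4 → 2.

2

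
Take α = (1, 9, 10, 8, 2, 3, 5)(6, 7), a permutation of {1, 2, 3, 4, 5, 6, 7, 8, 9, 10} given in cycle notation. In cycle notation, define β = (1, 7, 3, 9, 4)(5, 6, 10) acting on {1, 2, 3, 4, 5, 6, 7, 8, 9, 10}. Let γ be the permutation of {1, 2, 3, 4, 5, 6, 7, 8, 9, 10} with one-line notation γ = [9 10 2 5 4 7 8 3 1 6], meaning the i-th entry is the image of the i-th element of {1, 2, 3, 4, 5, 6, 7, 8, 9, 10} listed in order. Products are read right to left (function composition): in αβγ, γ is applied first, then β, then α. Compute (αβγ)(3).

3

Chase 3: γ(3) = 2; β(2) = 2; α(2) = 3. Hence (αβγ)(3) = 3.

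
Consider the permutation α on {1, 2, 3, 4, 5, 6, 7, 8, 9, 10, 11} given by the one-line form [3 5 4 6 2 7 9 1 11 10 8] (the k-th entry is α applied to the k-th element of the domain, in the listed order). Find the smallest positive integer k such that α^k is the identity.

Writing α as disjoint cycles, the cycle lengths are 8, 2, 1.
Since disjoint cycles commute, ord(α) = lcm(8, 2) = 8.

8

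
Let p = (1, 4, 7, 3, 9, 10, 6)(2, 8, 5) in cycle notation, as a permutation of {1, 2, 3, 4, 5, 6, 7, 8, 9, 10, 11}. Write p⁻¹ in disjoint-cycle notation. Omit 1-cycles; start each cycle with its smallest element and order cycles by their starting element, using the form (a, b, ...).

The inverse reverses each cycle.
Reversing each cycle of p and rotating so the smallest element leads gives (1, 6, 10, 9, 3, 7, 4)(2, 5, 8).

(1, 6, 10, 9, 3, 7, 4)(2, 5, 8)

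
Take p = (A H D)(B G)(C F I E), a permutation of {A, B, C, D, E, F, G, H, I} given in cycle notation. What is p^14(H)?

H lies in the 3-cycle (A H D).
Since the cycle has length 3, p^14 acts on it the same as p^2 (14 mod 3 = 2).
Advancing 2 steps from H: H → D → A.

A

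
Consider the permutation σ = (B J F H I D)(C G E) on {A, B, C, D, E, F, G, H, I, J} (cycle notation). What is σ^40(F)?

B

F lies in the 6-cycle (B J F H I D).
Since the cycle has length 6, σ^40 acts on it the same as σ^4 (40 mod 6 = 4).
Stepping 4 places around the cycle: F → H → I → D → B.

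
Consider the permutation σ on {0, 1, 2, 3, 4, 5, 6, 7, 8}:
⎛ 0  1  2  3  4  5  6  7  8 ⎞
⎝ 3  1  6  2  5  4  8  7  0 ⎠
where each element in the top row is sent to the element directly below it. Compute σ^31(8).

0

Tracing 8 → 0 → … returns to 8 after 5 steps, so 8 lies in a 5-cycle (0 3 2 6 8).
Powers repeat with period 5 on this cycle, and 31 mod 5 = 1, so σ^31(8) = σ^1(8).
Advancing 1 step from 8: 8 → 0.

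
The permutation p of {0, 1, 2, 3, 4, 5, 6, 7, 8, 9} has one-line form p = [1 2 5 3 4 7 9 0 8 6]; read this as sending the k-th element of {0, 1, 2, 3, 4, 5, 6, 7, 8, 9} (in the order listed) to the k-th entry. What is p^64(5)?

2

Tracing 5 → 7 → … returns to 5 after 5 steps, so 5 lies in a 5-cycle (0, 1, 2, 5, 7).
Since the cycle has length 5, p^64 acts on it the same as p^4 (64 mod 5 = 4).
Advancing 4 steps from 5: 5 → 7 → 0 → 1 → 2.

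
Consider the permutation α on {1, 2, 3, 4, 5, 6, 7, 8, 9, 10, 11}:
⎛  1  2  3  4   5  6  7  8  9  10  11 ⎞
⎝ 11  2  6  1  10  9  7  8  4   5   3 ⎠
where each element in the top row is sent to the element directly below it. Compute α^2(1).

Tracing 1 → 11 → … returns to 1 after 6 steps, so 1 lies in a 6-cycle (1, 11, 3, 6, 9, 4).
Stepping 2 places around the cycle: 1 → 11 → 3.

3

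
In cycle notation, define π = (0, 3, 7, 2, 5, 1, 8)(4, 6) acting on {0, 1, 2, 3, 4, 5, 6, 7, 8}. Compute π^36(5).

1

5 lies in the 7-cycle (0, 3, 7, 2, 5, 1, 8).
On a 7-cycle, π^7 is the identity, so π^36 = π^1 there (36 ≡ 1 mod 7).
Advancing 1 step from 5: 5 → 1.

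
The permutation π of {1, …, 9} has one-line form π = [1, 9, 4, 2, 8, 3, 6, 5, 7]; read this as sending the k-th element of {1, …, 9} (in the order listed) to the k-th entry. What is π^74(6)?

Tracing 6 → 3 → … returns to 6 after 6 steps, so 6 lies in a 6-cycle (2 9 7 6 3 4).
On a 6-cycle, π^6 is the identity, so π^74 = π^2 there (74 ≡ 2 mod 6).
Stepping 2 places around the cycle: 6 → 3 → 4.

4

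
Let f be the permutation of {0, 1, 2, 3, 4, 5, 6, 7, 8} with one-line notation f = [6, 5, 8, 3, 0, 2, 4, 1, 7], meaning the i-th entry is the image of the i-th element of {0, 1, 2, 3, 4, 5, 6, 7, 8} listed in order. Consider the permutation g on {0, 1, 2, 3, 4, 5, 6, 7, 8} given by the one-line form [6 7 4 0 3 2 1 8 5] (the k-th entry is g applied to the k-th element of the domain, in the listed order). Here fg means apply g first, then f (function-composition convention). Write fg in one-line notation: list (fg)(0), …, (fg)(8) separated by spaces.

(fg)(x) = f(g(x)). Computing each image: f(g(0)) = f(6) = 4, f(g(1)) = f(7) = 1, f(g(2)) = f(4) = 0, f(g(3)) = f(0) = 6, f(g(4)) = f(3) = 3, f(g(5)) = f(2) = 8, f(g(6)) = f(1) = 5, f(g(7)) = f(8) = 7, f(g(8)) = f(5) = 2.
Hence fg = [4 1 0 6 3 8 5 7 2].

4 1 0 6 3 8 5 7 2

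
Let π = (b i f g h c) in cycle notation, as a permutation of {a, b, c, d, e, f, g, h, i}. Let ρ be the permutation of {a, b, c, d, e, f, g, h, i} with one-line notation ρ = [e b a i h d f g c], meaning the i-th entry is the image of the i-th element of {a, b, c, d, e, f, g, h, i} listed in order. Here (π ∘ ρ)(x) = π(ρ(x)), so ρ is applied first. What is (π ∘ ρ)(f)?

d

(π ∘ ρ)(f) = π(ρ(f)). ρ(f) = d, then π(d) = d. So (π ∘ ρ)(f) = d.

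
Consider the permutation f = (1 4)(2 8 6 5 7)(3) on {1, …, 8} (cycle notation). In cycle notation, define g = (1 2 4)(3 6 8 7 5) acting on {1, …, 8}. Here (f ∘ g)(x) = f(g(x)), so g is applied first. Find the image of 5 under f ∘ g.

(f ∘ g)(5) = f(g(5)). g(5) = 3, then f(3) = 3. So (f ∘ g)(5) = 3.

3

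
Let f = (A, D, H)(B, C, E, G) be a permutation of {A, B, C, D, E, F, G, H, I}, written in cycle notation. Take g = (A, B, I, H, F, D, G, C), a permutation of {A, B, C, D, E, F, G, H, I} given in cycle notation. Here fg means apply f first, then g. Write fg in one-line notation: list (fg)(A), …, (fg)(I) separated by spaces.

For each element, apply f then g: A → D → G; B → C → A; C → E → E; D → H → F; E → G → C; F → F → D; G → B → I; H → A → B; I → I → H.
So fg in one-line form is G A E F C D I B H.

G A E F C D I B H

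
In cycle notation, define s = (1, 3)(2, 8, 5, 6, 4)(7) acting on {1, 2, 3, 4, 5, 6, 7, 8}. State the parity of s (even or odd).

odd

The cycle lengths are 5, 2, 1.
A cycle is odd iff its length is even; s has 1 even-length cycle, so sgn(s) = (−1)^1 and s is odd.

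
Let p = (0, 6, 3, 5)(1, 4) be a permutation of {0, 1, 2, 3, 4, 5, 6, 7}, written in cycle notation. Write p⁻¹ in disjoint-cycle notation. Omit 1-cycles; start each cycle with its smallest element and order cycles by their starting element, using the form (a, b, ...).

(0, 5, 3, 6)(1, 4)

Inverting a permutation written in cycle notation just reverses the order within every cycle.
Reversing each cycle of p and rotating so the smallest element leads gives (0, 5, 3, 6)(1, 4).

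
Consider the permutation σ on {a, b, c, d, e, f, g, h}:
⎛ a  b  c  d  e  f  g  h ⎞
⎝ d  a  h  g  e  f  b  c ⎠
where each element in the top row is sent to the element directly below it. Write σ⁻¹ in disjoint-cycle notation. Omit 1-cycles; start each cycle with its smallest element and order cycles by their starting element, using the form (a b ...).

(a b g d)(c h)

First write σ in disjoint cycles: (a d g b)(c h).
The inverse reverses every cycle; in canonical form, σ⁻¹ = (a b g d)(c h).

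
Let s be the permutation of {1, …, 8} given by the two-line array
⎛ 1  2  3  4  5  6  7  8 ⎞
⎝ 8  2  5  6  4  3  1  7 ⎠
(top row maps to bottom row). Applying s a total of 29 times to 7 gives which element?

Tracing 7 → 1 → … returns to 7 after 3 steps, so 7 lies in a 3-cycle (1 8 7).
Since the cycle has length 3, s^29 acts on it the same as s^2 (29 mod 3 = 2).
Stepping 2 places around the cycle: 7 → 1 → 8.

8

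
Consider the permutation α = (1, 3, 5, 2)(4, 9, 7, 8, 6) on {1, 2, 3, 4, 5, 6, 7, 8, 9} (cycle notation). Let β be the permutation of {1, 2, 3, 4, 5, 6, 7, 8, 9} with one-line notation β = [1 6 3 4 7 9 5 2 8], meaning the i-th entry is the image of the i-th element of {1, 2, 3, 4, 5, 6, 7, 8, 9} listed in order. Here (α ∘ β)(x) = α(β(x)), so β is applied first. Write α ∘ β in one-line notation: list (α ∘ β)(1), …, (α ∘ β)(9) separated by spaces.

3 4 5 9 8 7 2 1 6

(α ∘ β)(x) = α(β(x)). Computing each image: α(β(1)) = α(1) = 3, α(β(2)) = α(6) = 4, α(β(3)) = α(3) = 5, α(β(4)) = α(4) = 9, α(β(5)) = α(7) = 8, α(β(6)) = α(9) = 7, α(β(7)) = α(5) = 2, α(β(8)) = α(2) = 1, α(β(9)) = α(8) = 6.
Hence α ∘ β = [3 4 5 9 8 7 2 1 6].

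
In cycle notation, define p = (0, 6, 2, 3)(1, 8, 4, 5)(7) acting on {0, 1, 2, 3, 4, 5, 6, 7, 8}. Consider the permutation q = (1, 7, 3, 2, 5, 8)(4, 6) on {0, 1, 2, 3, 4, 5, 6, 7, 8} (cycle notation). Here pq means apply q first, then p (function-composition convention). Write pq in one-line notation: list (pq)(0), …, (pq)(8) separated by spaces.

(pq)(x) = p(q(x)). Computing each image: p(q(0)) = p(0) = 6, p(q(1)) = p(7) = 7, p(q(2)) = p(5) = 1, p(q(3)) = p(2) = 3, p(q(4)) = p(6) = 2, p(q(5)) = p(8) = 4, p(q(6)) = p(4) = 5, p(q(7)) = p(3) = 0, p(q(8)) = p(1) = 8.
Hence pq = [6 7 1 3 2 4 5 0 8].

6 7 1 3 2 4 5 0 8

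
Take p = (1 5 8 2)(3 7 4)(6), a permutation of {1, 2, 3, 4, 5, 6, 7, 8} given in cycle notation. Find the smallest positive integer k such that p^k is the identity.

The cycle type of p is (4, 3, 1).
The order of p is the least common multiple of its cycle lengths: lcm(4, 3) = 12.

12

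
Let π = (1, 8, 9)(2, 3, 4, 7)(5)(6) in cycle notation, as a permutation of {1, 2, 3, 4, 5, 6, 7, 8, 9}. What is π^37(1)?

1 lies in the 3-cycle (1, 8, 9).
Powers repeat with period 3 on this cycle, and 37 mod 3 = 1, so π^37(1) = π^1(1).
Stepping 1 place around the cycle: 1 → 8.

8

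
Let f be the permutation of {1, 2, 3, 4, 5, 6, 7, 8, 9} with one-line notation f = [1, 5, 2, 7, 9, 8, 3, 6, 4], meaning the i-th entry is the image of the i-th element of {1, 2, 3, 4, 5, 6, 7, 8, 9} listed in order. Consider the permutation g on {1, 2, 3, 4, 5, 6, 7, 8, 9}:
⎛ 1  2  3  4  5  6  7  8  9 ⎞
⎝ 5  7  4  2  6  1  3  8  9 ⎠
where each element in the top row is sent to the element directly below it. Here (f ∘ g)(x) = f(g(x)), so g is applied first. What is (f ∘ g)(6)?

g(6) = 1, then f(1) = 1; composing gives (f ∘ g)(6) = 1.

1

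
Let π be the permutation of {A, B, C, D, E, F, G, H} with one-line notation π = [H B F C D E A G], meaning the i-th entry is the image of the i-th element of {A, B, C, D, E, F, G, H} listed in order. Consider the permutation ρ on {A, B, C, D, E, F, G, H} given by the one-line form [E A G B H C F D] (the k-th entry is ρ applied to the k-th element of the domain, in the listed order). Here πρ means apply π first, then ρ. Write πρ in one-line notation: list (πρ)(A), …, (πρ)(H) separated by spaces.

D A C G B H E F

Chase each element through π then ρ: A → H → D; B → B → A; C → F → C; D → C → G; E → D → B; F → E → H; G → A → E; H → G → F.
Collecting the images, πρ = [D A C G B H E F].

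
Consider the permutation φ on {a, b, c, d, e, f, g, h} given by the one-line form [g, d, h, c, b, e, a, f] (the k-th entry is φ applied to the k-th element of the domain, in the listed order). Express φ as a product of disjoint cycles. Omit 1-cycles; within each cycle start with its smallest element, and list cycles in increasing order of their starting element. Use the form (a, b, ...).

(a, g)(b, d, c, h, f, e)

Start at a and follow images: a → g → a, giving the cycle (a, g).
Continuing from each remaining unvisited element yields (a, g)(b, d, c, h, f, e).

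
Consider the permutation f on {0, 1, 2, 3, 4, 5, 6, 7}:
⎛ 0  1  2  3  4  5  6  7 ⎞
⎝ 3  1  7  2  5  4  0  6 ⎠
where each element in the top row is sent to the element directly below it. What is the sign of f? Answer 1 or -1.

In disjoint-cycle form the cycle lengths are 5, 2, 1.
A cycle is odd iff its length is even; f has 1 even-length cycle, so sgn(f) = (−1)^1 and f is odd.

-1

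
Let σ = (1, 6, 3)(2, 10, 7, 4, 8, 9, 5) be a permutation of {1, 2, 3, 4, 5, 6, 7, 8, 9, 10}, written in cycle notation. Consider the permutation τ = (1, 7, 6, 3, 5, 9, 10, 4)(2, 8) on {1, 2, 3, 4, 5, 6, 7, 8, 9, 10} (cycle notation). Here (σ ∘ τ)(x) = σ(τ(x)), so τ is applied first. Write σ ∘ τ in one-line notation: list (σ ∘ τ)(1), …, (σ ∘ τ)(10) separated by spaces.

4 9 2 6 5 1 3 10 7 8

(σ ∘ τ)(x) = σ(τ(x)). Computing each image: σ(τ(1)) = σ(7) = 4, σ(τ(2)) = σ(8) = 9, σ(τ(3)) = σ(5) = 2, σ(τ(4)) = σ(1) = 6, σ(τ(5)) = σ(9) = 5, σ(τ(6)) = σ(3) = 1, σ(τ(7)) = σ(6) = 3, σ(τ(8)) = σ(2) = 10, σ(τ(9)) = σ(10) = 7, σ(τ(10)) = σ(4) = 8.
Hence σ ∘ τ = [4 9 2 6 5 1 3 10 7 8].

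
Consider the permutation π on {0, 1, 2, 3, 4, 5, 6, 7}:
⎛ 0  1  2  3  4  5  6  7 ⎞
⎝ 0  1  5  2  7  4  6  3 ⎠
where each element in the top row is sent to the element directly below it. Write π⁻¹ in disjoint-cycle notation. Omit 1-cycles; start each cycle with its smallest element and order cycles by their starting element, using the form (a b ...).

The cycle decomposition of π is (2 5 4 7 3).
Reversing each cycle (and rotating so the smallest element leads) gives π⁻¹ = (2 3 7 4 5).

(2 3 7 4 5)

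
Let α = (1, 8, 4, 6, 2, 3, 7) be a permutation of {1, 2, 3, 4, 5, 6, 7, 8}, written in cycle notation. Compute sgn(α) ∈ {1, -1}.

1

The cycle lengths are 7, 1.
A cycle is odd iff its length is even; α has 0 even-length cycles, so sgn(α) = (−1)^0 and α is even.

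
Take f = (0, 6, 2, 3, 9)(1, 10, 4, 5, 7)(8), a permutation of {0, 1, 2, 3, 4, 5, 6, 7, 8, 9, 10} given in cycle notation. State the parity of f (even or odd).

even

The cycle lengths are 5, 5, 1.
A cycle is odd iff its length is even; f has 0 even-length cycles, so sgn(f) = (−1)^0 and f is even.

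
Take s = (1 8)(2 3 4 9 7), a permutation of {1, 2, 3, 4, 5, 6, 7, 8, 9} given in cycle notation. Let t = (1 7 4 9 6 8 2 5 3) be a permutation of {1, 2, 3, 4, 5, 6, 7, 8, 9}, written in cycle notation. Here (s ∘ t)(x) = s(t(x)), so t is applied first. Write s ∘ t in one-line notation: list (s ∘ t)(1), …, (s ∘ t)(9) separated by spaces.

2 5 8 7 4 1 9 3 6

(s ∘ t)(x) = s(t(x)). Computing each image: s(t(1)) = s(7) = 2, s(t(2)) = s(5) = 5, s(t(3)) = s(1) = 8, s(t(4)) = s(9) = 7, s(t(5)) = s(3) = 4, s(t(6)) = s(8) = 1, s(t(7)) = s(4) = 9, s(t(8)) = s(2) = 3, s(t(9)) = s(6) = 6.
Hence s ∘ t = [2 5 8 7 4 1 9 3 6].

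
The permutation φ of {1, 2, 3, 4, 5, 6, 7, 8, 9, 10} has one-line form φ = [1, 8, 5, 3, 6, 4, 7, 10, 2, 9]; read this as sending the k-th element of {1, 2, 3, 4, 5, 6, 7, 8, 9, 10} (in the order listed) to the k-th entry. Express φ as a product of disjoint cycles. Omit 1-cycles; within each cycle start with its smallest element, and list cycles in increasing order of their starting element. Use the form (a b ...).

(2 8 10 9)(3 5 6 4)

Start at 2 and follow images: 2 → 8 → 10 → 9 → 2, giving the cycle (2 8 10 9).
Repeating from the next unused element and collecting all non-trivial cycles gives (2 8 10 9)(3 5 6 4).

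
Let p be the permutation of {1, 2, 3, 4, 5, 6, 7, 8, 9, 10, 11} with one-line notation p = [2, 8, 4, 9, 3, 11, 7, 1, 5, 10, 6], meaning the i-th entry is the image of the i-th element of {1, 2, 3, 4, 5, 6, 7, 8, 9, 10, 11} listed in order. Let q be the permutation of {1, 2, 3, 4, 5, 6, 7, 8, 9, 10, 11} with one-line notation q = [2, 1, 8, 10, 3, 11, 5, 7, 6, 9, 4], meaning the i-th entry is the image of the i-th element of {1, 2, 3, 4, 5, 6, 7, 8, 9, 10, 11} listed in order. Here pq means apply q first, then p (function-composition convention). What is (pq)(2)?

2

q(2) = 1, then p(1) = 2; composing gives (pq)(2) = 2.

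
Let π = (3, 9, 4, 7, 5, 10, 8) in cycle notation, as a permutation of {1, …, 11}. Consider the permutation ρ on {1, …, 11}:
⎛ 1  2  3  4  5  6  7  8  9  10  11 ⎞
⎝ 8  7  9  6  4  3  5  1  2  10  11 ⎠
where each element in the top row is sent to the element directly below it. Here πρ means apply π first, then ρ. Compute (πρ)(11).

11

(πρ)(11) = ρ(π(11)). π(11) = 11, then ρ(11) = 11. So (πρ)(11) = 11.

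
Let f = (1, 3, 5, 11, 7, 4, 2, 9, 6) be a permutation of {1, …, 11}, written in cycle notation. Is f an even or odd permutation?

The cycle lengths are 9, 1, 1.
A cycle of length ℓ contributes ℓ−1 transpositions, so f is a product of 8 transpositions — even.

even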